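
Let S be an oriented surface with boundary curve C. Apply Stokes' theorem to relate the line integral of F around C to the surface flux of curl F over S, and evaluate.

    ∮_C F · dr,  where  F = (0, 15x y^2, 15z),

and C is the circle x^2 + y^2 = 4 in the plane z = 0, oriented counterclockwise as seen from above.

Let S be the flat disk x^2 + y^2 ≤ 4 in the plane z = 0, with upward unit normal n̂ = ẑ. By Stokes' theorem,

    ∮_C F · dr = ∬_S (∇ × F) · n̂ dS = ∬_D (curl F)_z dA,

where D is the disk x^2 + y^2 ≤ 4.

Compute the curl of F = (0, 15x y^2, 15z):
    (∇ × F)_x = ∂F_z/∂y - ∂F_y/∂z = 0,
    (∇ × F)_y = ∂F_x/∂z - ∂F_z/∂x = 0,
    (∇ × F)_z = ∂F_y/∂x - ∂F_x/∂y = 15y^2.

On z = 0, (curl F)_z = 15y^2.

Convert to polar (x = r cos θ, y = r sin θ, dA = r dr dθ); the integrand becomes 15r^2sin(θ)^2, so

    ∬_D (curl F)_z dA = ∫_0^{2π} ∫_0^{2} (15r^2sin(θ)^2) · r dr dθ.

Inner (r from 0 to 2): 60sin(θ)^2.
Outer (θ from 0 to 2π): 60π.

Therefore ∮_C F · dr = 60π.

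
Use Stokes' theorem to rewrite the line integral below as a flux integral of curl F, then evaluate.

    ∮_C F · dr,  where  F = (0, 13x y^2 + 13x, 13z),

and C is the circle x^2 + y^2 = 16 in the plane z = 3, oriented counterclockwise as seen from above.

Let S be the flat disk x^2 + y^2 ≤ 16 in the plane z = 3, with upward unit normal n̂ = ẑ. By Stokes' theorem,

    ∮_C F · dr = ∬_S (∇ × F) · n̂ dS = ∬_D (curl F)_z dA,

where D is the disk x^2 + y^2 ≤ 16.

Compute the curl of F = (0, 13x y^2 + 13x, 13z):
    (∇ × F)_x = ∂F_z/∂y - ∂F_y/∂z = 0,
    (∇ × F)_y = ∂F_x/∂z - ∂F_z/∂x = 0,
    (∇ × F)_z = ∂F_y/∂x - ∂F_x/∂y = 13y^2 + 13.

On z = 3, (curl F)_z = 13y^2 + 13.

Convert to polar (x = r cos θ, y = r sin θ, dA = r dr dθ); the integrand becomes 13r^2sin(θ)^2 + 13, so

    ∬_D (curl F)_z dA = ∫_0^{2π} ∫_0^{4} (13r^2sin(θ)^2 + 13) · r dr dθ.

Inner (r from 0 to 4): 832sin(θ)^2 + 104.
Outer (θ from 0 to 2π): 1040π.

Therefore ∮_C F · dr = 1040π.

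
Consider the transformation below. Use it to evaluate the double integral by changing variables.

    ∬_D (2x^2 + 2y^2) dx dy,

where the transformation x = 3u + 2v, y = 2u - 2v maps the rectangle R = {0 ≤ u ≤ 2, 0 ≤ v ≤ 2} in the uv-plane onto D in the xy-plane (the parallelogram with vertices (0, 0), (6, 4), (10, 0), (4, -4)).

Compute the Jacobian determinant of (x, y) with respect to (u, v):

    ∂(x,y)/∂(u,v) = | 3  2 | = (3)(-2) - (2)(2) = -10.
                   | 2  -2 |

Its absolute value is |J| = 10 (the area scaling factor).

Substituting x = 3u + 2v, y = 2u - 2v into the integrand,

    2x^2 + 2y^2 → 26u^2 + 8u v + 16v^2,

so the integral becomes

    ∬_R (26u^2 + 8u v + 16v^2) · |J| du dv = ∫_0^2 ∫_0^2 (260u^2 + 80u v + 160v^2) dv du.

Inner (v): 520u^2 + 160u + 1280/3.
Outer (u): 2560.

Therefore ∬_D (2x^2 + 2y^2) dx dy = 2560.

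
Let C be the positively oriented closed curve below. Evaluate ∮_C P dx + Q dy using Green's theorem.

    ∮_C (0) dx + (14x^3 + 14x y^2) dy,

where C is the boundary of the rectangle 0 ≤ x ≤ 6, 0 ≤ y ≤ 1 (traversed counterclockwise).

Green's theorem converts the closed line integral into a double integral over the enclosed region D:

    ∮_C P dx + Q dy = ∬_D (∂Q/∂x - ∂P/∂y) dA.

Here P = 0, Q = 14x^3 + 14x y^2, so

    ∂Q/∂x = 42x^2 + 14y^2,    ∂P/∂y = 0,
    ∂Q/∂x - ∂P/∂y = 42x^2 + 14y^2.

D is the region 0 ≤ x ≤ 6, 0 ≤ y ≤ 1. Evaluating the double integral:

    ∬_D (42x^2 + 14y^2) dA = ∫_0^{6} ∫_0^{1} (42x^2 + 14y^2) dy dx.

Inner (y from 0 to 1): 42x^2 + 14/3.
Outer (x from 0 to 6): 3052.

Therefore ∮_C P dx + Q dy = 3052.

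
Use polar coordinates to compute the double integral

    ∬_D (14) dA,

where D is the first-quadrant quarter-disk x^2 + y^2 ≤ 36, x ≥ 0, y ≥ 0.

The region D is 0 ≤ r ≤ 6, 0 ≤ θ ≤ π/2 in polar coordinates, where x = r cos(θ), y = r sin(θ), and dA = r dr dθ.

Under the substitution, the integrand becomes 14, so

    ∬_D (14) dA = ∫_{0}^{π/2} ∫_{0}^{6} (14) · r dr dθ.

Inner integral (in r): ∫_{0}^{6} (14) · r dr = 252.

Outer integral (in θ): ∫_{0}^{π/2} (252) dθ = 126π.

Therefore ∬_D (14) dA = 126π.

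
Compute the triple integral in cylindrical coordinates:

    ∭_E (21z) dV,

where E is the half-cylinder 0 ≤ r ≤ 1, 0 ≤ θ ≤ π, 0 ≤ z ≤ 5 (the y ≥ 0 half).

In cylindrical coordinates, x = r cos(θ), y = r sin(θ), z = z, and dV = r dr dθ dz.

The integrand becomes 21z, so

    ∭_E (21z) dV = ∫_{0}^{π} ∫_{0}^{1} ∫_{0}^{5} (21z) · r dz dr dθ.

Inner (z): 525r/2.
Middle (r from 0 to 1): 525/4.
Outer (θ): 525π/4.

Therefore the triple integral equals 525π/4.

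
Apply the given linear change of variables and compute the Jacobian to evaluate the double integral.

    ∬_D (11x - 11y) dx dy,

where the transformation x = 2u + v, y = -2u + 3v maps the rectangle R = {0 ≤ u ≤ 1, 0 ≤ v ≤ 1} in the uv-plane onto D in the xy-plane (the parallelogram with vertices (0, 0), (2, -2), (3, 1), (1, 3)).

Compute the Jacobian determinant of (x, y) with respect to (u, v):

    ∂(x,y)/∂(u,v) = | 2  1 | = (2)(3) - (1)(-2) = 8.
                   | -2  3 |

Its absolute value is |J| = 8 (the area scaling factor).

Substituting x = 2u + v, y = -2u + 3v into the integrand,

    11x - 11y → 44u - 22v,

so the integral becomes

    ∬_R (44u - 22v) · |J| du dv = ∫_0^1 ∫_0^1 (352u - 176v) dv du.

Inner (v): 352u - 88.
Outer (u): 88.

Therefore ∬_D (11x - 11y) dx dy = 88.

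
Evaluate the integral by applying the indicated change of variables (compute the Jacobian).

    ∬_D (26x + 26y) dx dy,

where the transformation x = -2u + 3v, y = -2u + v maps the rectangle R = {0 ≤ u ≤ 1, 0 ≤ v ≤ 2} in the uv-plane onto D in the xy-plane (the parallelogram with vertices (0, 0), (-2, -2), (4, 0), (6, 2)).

Compute the Jacobian determinant of (x, y) with respect to (u, v):

    ∂(x,y)/∂(u,v) = | -2  3 | = (-2)(1) - (3)(-2) = 4.
                   | -2  1 |

Its absolute value is |J| = 4 (the area scaling factor).

Substituting x = -2u + 3v, y = -2u + v into the integrand,

    26x + 26y → -104u + 104v,

so the integral becomes

    ∬_R (-104u + 104v) · |J| du dv = ∫_0^1 ∫_0^2 (-416u + 416v) dv du.

Inner (v): 832 - 832u.
Outer (u): 416.

Therefore ∬_D (26x + 26y) dx dy = 416.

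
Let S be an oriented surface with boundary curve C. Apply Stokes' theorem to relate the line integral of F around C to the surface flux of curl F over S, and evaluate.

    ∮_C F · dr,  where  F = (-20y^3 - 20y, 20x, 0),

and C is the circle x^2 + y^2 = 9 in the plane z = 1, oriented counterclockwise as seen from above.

Let S be the flat disk x^2 + y^2 ≤ 9 in the plane z = 1, with upward unit normal n̂ = ẑ. By Stokes' theorem,

    ∮_C F · dr = ∬_S (∇ × F) · n̂ dS = ∬_D (curl F)_z dA,

where D is the disk x^2 + y^2 ≤ 9.

Compute the curl of F = (-20y^3 - 20y, 20x, 0):
    (∇ × F)_x = ∂F_z/∂y - ∂F_y/∂z = 0,
    (∇ × F)_y = ∂F_x/∂z - ∂F_z/∂x = 0,
    (∇ × F)_z = ∂F_y/∂x - ∂F_x/∂y = 60y^2 + 40.

On z = 1, (curl F)_z = 60y^2 + 40.

Convert to polar (x = r cos θ, y = r sin θ, dA = r dr dθ); the integrand becomes 60r^2sin(θ)^2 + 40, so

    ∬_D (curl F)_z dA = ∫_0^{2π} ∫_0^{3} (60r^2sin(θ)^2 + 40) · r dr dθ.

Inner (r from 0 to 3): 1215sin(θ)^2 + 180.
Outer (θ from 0 to 2π): 1575π.

Therefore ∮_C F · dr = 1575π.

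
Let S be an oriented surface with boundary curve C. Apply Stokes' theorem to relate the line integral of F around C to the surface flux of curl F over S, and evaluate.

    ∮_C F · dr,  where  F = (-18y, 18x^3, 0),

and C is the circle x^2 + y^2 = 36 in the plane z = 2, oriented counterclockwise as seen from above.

Let S be the flat disk x^2 + y^2 ≤ 36 in the plane z = 2, with upward unit normal n̂ = ẑ. By Stokes' theorem,

    ∮_C F · dr = ∬_S (∇ × F) · n̂ dS = ∬_D (curl F)_z dA,

where D is the disk x^2 + y^2 ≤ 36.

Compute the curl of F = (-18y, 18x^3, 0):
    (∇ × F)_x = ∂F_z/∂y - ∂F_y/∂z = 0,
    (∇ × F)_y = ∂F_x/∂z - ∂F_z/∂x = 0,
    (∇ × F)_z = ∂F_y/∂x - ∂F_x/∂y = 54x^2 + 18.

On z = 2, (curl F)_z = 54x^2 + 18.

Convert to polar (x = r cos θ, y = r sin θ, dA = r dr dθ); the integrand becomes 54r^2cos(θ)^2 + 18, so

    ∬_D (curl F)_z dA = ∫_0^{2π} ∫_0^{6} (54r^2cos(θ)^2 + 18) · r dr dθ.

Inner (r from 0 to 6): 17496cos(θ)^2 + 324.
Outer (θ from 0 to 2π): 18144π.

Therefore ∮_C F · dr = 18144π.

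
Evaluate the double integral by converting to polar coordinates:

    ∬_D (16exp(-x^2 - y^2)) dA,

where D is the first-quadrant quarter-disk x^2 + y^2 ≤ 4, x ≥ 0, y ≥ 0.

The region D is 0 ≤ r ≤ 2, 0 ≤ θ ≤ π/2 in polar coordinates, where x = r cos(θ), y = r sin(θ), and dA = r dr dθ.

Under the substitution, the integrand becomes 16exp(-r^2), so

    ∬_D (16exp(-x^2 - y^2)) dA = ∫_{0}^{π/2} ∫_{0}^{2} (16exp(-r^2)) · r dr dθ.

Inner integral (in r): ∫_{0}^{2} (16exp(-r^2)) · r dr = 8 - 8exp(-4).

Outer integral (in θ): ∫_{0}^{π/2} (8 - 8exp(-4)) dθ = -4π exp(-4) + 4π.

Therefore ∬_D (16exp(-x^2 - y^2)) dA = -4π exp(-4) + 4π.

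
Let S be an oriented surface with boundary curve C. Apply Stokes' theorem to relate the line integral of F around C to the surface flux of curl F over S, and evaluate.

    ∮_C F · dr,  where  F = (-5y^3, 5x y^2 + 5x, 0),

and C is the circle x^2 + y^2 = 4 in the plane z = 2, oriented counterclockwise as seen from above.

Let S be the flat disk x^2 + y^2 ≤ 4 in the plane z = 2, with upward unit normal n̂ = ẑ. By Stokes' theorem,

    ∮_C F · dr = ∬_S (∇ × F) · n̂ dS = ∬_D (curl F)_z dA,

where D is the disk x^2 + y^2 ≤ 4.

Compute the curl of F = (-5y^3, 5x y^2 + 5x, 0):
    (∇ × F)_x = ∂F_z/∂y - ∂F_y/∂z = 0,
    (∇ × F)_y = ∂F_x/∂z - ∂F_z/∂x = 0,
    (∇ × F)_z = ∂F_y/∂x - ∂F_x/∂y = 20y^2 + 5.

On z = 2, (curl F)_z = 20y^2 + 5.

Convert to polar (x = r cos θ, y = r sin θ, dA = r dr dθ); the integrand becomes 20r^2sin(θ)^2 + 5, so

    ∬_D (curl F)_z dA = ∫_0^{2π} ∫_0^{2} (20r^2sin(θ)^2 + 5) · r dr dθ.

Inner (r from 0 to 2): 80sin(θ)^2 + 10.
Outer (θ from 0 to 2π): 100π.

Therefore ∮_C F · dr = 100π.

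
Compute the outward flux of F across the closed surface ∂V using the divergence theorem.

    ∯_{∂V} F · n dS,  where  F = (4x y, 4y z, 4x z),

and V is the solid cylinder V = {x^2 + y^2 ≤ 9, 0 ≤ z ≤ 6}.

By the divergence theorem,

    ∯_{∂V} F · n dS = ∭_V (∇ · F) dV.

Compute the divergence:
    ∇ · F = ∂F_x/∂x + ∂F_y/∂y + ∂F_z/∂z = 4y + 4z + 4x = 4x + 4y + 4z.

In cylindrical coordinates, x = r cos(θ), y = r sin(θ), z = z, dV = r dr dθ dz, with 0 ≤ r ≤ 3, 0 ≤ θ ≤ 2π, 0 ≤ z ≤ 6.

The integrand, after substitution and multiplying by the volume element, becomes (4sqrt(2)r sin(θ + π/4) + 4z) · r, so

    ∭_V (∇·F) dV = ∫_0^{2π} ∫_0^{3} ∫_0^{6} (4sqrt(2)r sin(θ + π/4) + 4z) · r dz dr dθ.

Inner (z from 0 to 6): 24r (sqrt(2)r sin(θ + π/4) + 3).
Middle (r from 0 to 3): 216sqrt(2)sin(θ + π/4) + 324.
Outer (θ from 0 to 2π): 648π.

Therefore ∯_{∂V} F · n dS = 648π.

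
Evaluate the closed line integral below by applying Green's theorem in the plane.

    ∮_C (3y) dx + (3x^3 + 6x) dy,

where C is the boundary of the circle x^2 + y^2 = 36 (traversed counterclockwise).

Green's theorem converts the closed line integral into a double integral over the enclosed region D:

    ∮_C P dx + Q dy = ∬_D (∂Q/∂x - ∂P/∂y) dA.

Here P = 3y, Q = 3x^3 + 6x, so

    ∂Q/∂x = 9x^2 + 6,    ∂P/∂y = 3,
    ∂Q/∂x - ∂P/∂y = 9x^2 + 3.

D is the region x^2 + y^2 ≤ 36. Evaluating the double integral:

In polar coordinates (x = r cos θ, y = r sin θ, dA = r dr dθ) the integrand becomes 9r^2cos(θ)^2 + 3, so

    ∬_D (9x^2 + 3) dA = ∫_0^{2π} ∫_0^{6} (9r^2cos(θ)^2 + 3) · r dr dθ.

Inner (r from 0 to 6): 2916cos(θ)^2 + 54.
Outer (θ from 0 to 2π): 3024π.

Therefore ∮_C P dx + Q dy = 3024π.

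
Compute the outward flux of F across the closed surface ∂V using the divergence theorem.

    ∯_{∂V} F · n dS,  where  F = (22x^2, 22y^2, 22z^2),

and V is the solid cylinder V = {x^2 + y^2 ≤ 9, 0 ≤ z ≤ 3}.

By the divergence theorem,

    ∯_{∂V} F · n dS = ∭_V (∇ · F) dV.

Compute the divergence:
    ∇ · F = ∂F_x/∂x + ∂F_y/∂y + ∂F_z/∂z = 44x + 44y + 44z.

In cylindrical coordinates, x = r cos(θ), y = r sin(θ), z = z, dV = r dr dθ dz, with 0 ≤ r ≤ 3, 0 ≤ θ ≤ 2π, 0 ≤ z ≤ 3.

The integrand, after substitution and multiplying by the volume element, becomes (44sqrt(2)r sin(θ + π/4) + 44z) · r, so

    ∭_V (∇·F) dV = ∫_0^{2π} ∫_0^{3} ∫_0^{3} (44sqrt(2)r sin(θ + π/4) + 44z) · r dz dr dθ.

Inner (z from 0 to 3): 66r (2sqrt(2)r sin(θ + π/4) + 3).
Middle (r from 0 to 3): 1188sqrt(2)sin(θ + π/4) + 891.
Outer (θ from 0 to 2π): 1782π.

Therefore ∯_{∂V} F · n dS = 1782π.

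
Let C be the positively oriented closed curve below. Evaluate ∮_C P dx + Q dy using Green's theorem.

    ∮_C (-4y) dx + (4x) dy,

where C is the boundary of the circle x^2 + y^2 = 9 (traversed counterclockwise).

Green's theorem converts the closed line integral into a double integral over the enclosed region D:

    ∮_C P dx + Q dy = ∬_D (∂Q/∂x - ∂P/∂y) dA.

Here P = -4y, Q = 4x, so

    ∂Q/∂x = 4,    ∂P/∂y = -4,
    ∂Q/∂x - ∂P/∂y = 8.

D is the region x^2 + y^2 ≤ 9. Evaluating the double integral:

In polar coordinates (x = r cos θ, y = r sin θ, dA = r dr dθ) the integrand becomes 8, so

    ∬_D (8) dA = ∫_0^{2π} ∫_0^{3} (8) · r dr dθ.

Inner (r from 0 to 3): 36.
Outer (θ from 0 to 2π): 72π.

Therefore ∮_C P dx + Q dy = 72π.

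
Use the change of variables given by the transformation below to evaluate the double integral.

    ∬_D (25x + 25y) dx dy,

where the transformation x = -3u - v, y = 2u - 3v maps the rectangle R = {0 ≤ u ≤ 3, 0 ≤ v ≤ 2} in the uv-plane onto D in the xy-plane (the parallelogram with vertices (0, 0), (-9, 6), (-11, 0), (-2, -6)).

Compute the Jacobian determinant of (x, y) with respect to (u, v):

    ∂(x,y)/∂(u,v) = | -3  -1 | = (-3)(-3) - (-1)(2) = 11.
                   | 2  -3 |

Its absolute value is |J| = 11 (the area scaling factor).

Substituting x = -3u - v, y = 2u - 3v into the integrand,

    25x + 25y → -25u - 100v,

so the integral becomes

    ∬_R (-25u - 100v) · |J| du dv = ∫_0^3 ∫_0^2 (-275u - 1100v) dv du.

Inner (v): -550u - 2200.
Outer (u): -9075.

Therefore ∬_D (25x + 25y) dx dy = -9075.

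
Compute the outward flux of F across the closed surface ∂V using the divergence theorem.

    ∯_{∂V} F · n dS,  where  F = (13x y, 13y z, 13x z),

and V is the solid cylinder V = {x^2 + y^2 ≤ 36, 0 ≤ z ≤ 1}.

By the divergence theorem,

    ∯_{∂V} F · n dS = ∭_V (∇ · F) dV.

Compute the divergence:
    ∇ · F = ∂F_x/∂x + ∂F_y/∂y + ∂F_z/∂z = 13y + 13z + 13x = 13x + 13y + 13z.

In cylindrical coordinates, x = r cos(θ), y = r sin(θ), z = z, dV = r dr dθ dz, with 0 ≤ r ≤ 6, 0 ≤ θ ≤ 2π, 0 ≤ z ≤ 1.

The integrand, after substitution and multiplying by the volume element, becomes (13sqrt(2)r sin(θ + π/4) + 13z) · r, so

    ∭_V (∇·F) dV = ∫_0^{2π} ∫_0^{6} ∫_0^{1} (13sqrt(2)r sin(θ + π/4) + 13z) · r dz dr dθ.

Inner (z from 0 to 1): 13r (2sqrt(2)r sin(θ + π/4) + 1)/2.
Middle (r from 0 to 6): 936sqrt(2)sin(θ + π/4) + 117.
Outer (θ from 0 to 2π): 234π.

Therefore ∯_{∂V} F · n dS = 234π.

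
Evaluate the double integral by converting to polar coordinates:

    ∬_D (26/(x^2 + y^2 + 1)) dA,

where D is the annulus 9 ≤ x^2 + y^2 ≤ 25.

The region D is 3 ≤ r ≤ 5, 0 ≤ θ ≤ 2π in polar coordinates, where x = r cos(θ), y = r sin(θ), and dA = r dr dθ.

Under the substitution, the integrand becomes 26/(r^2 + 1), so

    ∬_D (26/(x^2 + y^2 + 1)) dA = ∫_{0}^{2π} ∫_{3}^{5} (26/(r^2 + 1)) · r dr dθ.

Inner integral (in r): ∫_{3}^{5} (26/(r^2 + 1)) · r dr = log(302875106592253/1220703125).

Outer integral (in θ): ∫_{0}^{2π} (log(302875106592253/1220703125)) dθ = log((302875106592253/1220703125)^(2π)).

Therefore ∬_D (26/(x^2 + y^2 + 1)) dA = log((302875106592253/1220703125)^(2π)).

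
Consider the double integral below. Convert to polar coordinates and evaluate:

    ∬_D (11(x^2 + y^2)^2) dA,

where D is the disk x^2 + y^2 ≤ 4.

The region D is 0 ≤ r ≤ 2, 0 ≤ θ ≤ 2π in polar coordinates, where x = r cos(θ), y = r sin(θ), and dA = r dr dθ.

Under the substitution, the integrand becomes 11r^4, so

    ∬_D (11(x^2 + y^2)^2) dA = ∫_{0}^{2π} ∫_{0}^{2} (11r^4) · r dr dθ.

Inner integral (in r): ∫_{0}^{2} (11r^4) · r dr = 352/3.

Outer integral (in θ): ∫_{0}^{2π} (352/3) dθ = 704π/3.

Therefore ∬_D (11(x^2 + y^2)^2) dA = 704π/3.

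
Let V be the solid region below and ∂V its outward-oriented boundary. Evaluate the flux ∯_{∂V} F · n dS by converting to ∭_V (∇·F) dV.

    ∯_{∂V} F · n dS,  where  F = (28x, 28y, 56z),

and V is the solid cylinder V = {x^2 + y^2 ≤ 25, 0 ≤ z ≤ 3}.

By the divergence theorem,

    ∯_{∂V} F · n dS = ∭_V (∇ · F) dV.

Compute the divergence:
    ∇ · F = ∂F_x/∂x + ∂F_y/∂y + ∂F_z/∂z = 28 + 28 + 56 = 112.

In cylindrical coordinates, x = r cos(θ), y = r sin(θ), z = z, dV = r dr dθ dz, with 0 ≤ r ≤ 5, 0 ≤ θ ≤ 2π, 0 ≤ z ≤ 3.

The integrand, after substitution and multiplying by the volume element, becomes (112) · r, so

    ∭_V (∇·F) dV = ∫_0^{2π} ∫_0^{5} ∫_0^{3} (112) · r dz dr dθ.

Inner (z from 0 to 3): 336r.
Middle (r from 0 to 5): 4200.
Outer (θ from 0 to 2π): 8400π.

Therefore ∯_{∂V} F · n dS = 8400π.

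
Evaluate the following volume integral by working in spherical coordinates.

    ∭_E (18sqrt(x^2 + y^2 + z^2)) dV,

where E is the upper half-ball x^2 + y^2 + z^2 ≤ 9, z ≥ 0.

In spherical coordinates, x = ρ sin(φ) cos(θ), y = ρ sin(φ) sin(θ), z = ρ cos(φ), and dV = ρ^2 sin(φ) dρ dφ dθ.

The integrand becomes 18ρ, so

    ∭_E (18sqrt(x^2 + y^2 + z^2)) dV = ∫_{0}^{2π} ∫_{0}^{π/2} ∫_{0}^{3} (18ρ) · ρ^2 sin(φ) dρ dφ dθ.

Inner (ρ): 729sin(φ)/2.
Middle (φ): 729/2.
Outer (θ): 729π.

Therefore the triple integral equals 729π.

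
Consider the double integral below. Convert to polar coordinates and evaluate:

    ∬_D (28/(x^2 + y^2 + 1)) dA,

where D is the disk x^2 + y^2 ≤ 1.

The region D is 0 ≤ r ≤ 1, 0 ≤ θ ≤ 2π in polar coordinates, where x = r cos(θ), y = r sin(θ), and dA = r dr dθ.

Under the substitution, the integrand becomes 28/(r^2 + 1), so

    ∬_D (28/(x^2 + y^2 + 1)) dA = ∫_{0}^{2π} ∫_{0}^{1} (28/(r^2 + 1)) · r dr dθ.

Inner integral (in r): ∫_{0}^{1} (28/(r^2 + 1)) · r dr = log(16384).

Outer integral (in θ): ∫_{0}^{2π} (log(16384)) dθ = 28π log(2).

Therefore ∬_D (28/(x^2 + y^2 + 1)) dA = 28π log(2).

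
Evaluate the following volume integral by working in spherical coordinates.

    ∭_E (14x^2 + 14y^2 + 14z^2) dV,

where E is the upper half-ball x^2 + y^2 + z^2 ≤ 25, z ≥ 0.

In spherical coordinates, x = ρ sin(φ) cos(θ), y = ρ sin(φ) sin(θ), z = ρ cos(φ), and dV = ρ^2 sin(φ) dρ dφ dθ.

The integrand becomes 14ρ^2, so

    ∭_E (14x^2 + 14y^2 + 14z^2) dV = ∫_{0}^{2π} ∫_{0}^{π/2} ∫_{0}^{5} (14ρ^2) · ρ^2 sin(φ) dρ dφ dθ.

Inner (ρ): 8750sin(φ).
Middle (φ): 8750.
Outer (θ): 17500π.

Therefore the triple integral equals 17500π.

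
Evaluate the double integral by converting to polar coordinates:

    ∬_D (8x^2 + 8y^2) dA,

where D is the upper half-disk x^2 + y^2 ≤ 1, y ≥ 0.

The region D is 0 ≤ r ≤ 1, 0 ≤ θ ≤ π in polar coordinates, where x = r cos(θ), y = r sin(θ), and dA = r dr dθ.

Under the substitution, the integrand becomes 8r^2, so

    ∬_D (8x^2 + 8y^2) dA = ∫_{0}^{π} ∫_{0}^{1} (8r^2) · r dr dθ.

Inner integral (in r): ∫_{0}^{1} (8r^2) · r dr = 2.

Outer integral (in θ): ∫_{0}^{π} (2) dθ = 2π.

Therefore ∬_D (8x^2 + 8y^2) dA = 2π.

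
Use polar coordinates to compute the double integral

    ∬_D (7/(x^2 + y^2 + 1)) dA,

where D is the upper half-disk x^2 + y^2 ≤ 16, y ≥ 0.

The region D is 0 ≤ r ≤ 4, 0 ≤ θ ≤ π in polar coordinates, where x = r cos(θ), y = r sin(θ), and dA = r dr dθ.

Under the substitution, the integrand becomes 7/(r^2 + 1), so

    ∬_D (7/(x^2 + y^2 + 1)) dA = ∫_{0}^{π} ∫_{0}^{4} (7/(r^2 + 1)) · r dr dθ.

Inner integral (in r): ∫_{0}^{4} (7/(r^2 + 1)) · r dr = 7log(17)/2.

Outer integral (in θ): ∫_{0}^{π} (7log(17)/2) dθ = 7π log(17)/2.

Therefore ∬_D (7/(x^2 + y^2 + 1)) dA = 7π log(17)/2.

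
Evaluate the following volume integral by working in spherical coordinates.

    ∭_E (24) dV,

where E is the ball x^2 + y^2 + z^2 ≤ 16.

In spherical coordinates, x = ρ sin(φ) cos(θ), y = ρ sin(φ) sin(θ), z = ρ cos(φ), and dV = ρ^2 sin(φ) dρ dφ dθ.

The integrand becomes 24, so

    ∭_E (24) dV = ∫_{0}^{2π} ∫_{0}^{π} ∫_{0}^{4} (24) · ρ^2 sin(φ) dρ dφ dθ.

Inner (ρ): 512sin(φ).
Middle (φ): 1024.
Outer (θ): 2048π.

Therefore the triple integral equals 2048π.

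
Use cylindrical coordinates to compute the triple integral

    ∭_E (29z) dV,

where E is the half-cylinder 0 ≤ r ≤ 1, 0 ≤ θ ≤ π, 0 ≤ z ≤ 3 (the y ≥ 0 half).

In cylindrical coordinates, x = r cos(θ), y = r sin(θ), z = z, and dV = r dr dθ dz.

The integrand becomes 29z, so

    ∭_E (29z) dV = ∫_{0}^{π} ∫_{0}^{1} ∫_{0}^{3} (29z) · r dz dr dθ.

Inner (z): 261r/2.
Middle (r from 0 to 1): 261/4.
Outer (θ): 261π/4.

Therefore the triple integral equals 261π/4.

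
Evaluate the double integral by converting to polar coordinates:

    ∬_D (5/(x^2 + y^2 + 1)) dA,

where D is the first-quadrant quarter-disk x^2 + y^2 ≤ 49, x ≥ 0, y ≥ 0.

The region D is 0 ≤ r ≤ 7, 0 ≤ θ ≤ π/2 in polar coordinates, where x = r cos(θ), y = r sin(θ), and dA = r dr dθ.

Under the substitution, the integrand becomes 5/(r^2 + 1), so

    ∬_D (5/(x^2 + y^2 + 1)) dA = ∫_{0}^{π/2} ∫_{0}^{7} (5/(r^2 + 1)) · r dr dθ.

Inner integral (in r): ∫_{0}^{7} (5/(r^2 + 1)) · r dr = 5log(50)/2.

Outer integral (in θ): ∫_{0}^{π/2} (5log(50)/2) dθ = 5π log(50)/4.

Therefore ∬_D (5/(x^2 + y^2 + 1)) dA = 5π log(50)/4.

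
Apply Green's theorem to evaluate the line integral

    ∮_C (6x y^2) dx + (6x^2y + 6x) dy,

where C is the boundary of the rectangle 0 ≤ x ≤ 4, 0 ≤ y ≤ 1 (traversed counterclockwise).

Green's theorem converts the closed line integral into a double integral over the enclosed region D:

    ∮_C P dx + Q dy = ∬_D (∂Q/∂x - ∂P/∂y) dA.

Here P = 6x y^2, Q = 6x^2y + 6x, so

    ∂Q/∂x = 12x y + 6,    ∂P/∂y = 12x y,
    ∂Q/∂x - ∂P/∂y = 6.

D is the region 0 ≤ x ≤ 4, 0 ≤ y ≤ 1. Evaluating the double integral:

    ∬_D (6) dA = ∫_0^{4} ∫_0^{1} (6) dy dx.

Inner (y from 0 to 1): 6.
Outer (x from 0 to 4): 24.

Therefore ∮_C P dx + Q dy = 24.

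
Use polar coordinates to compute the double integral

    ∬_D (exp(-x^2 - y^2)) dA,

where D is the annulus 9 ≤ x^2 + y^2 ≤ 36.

The region D is 3 ≤ r ≤ 6, 0 ≤ θ ≤ 2π in polar coordinates, where x = r cos(θ), y = r sin(θ), and dA = r dr dθ.

Under the substitution, the integrand becomes exp(-r^2), so

    ∬_D (exp(-x^2 - y^2)) dA = ∫_{0}^{2π} ∫_{3}^{6} (exp(-r^2)) · r dr dθ.

Inner integral (in r): ∫_{3}^{6} (exp(-r^2)) · r dr = -(1 - exp(27))exp(-36)/2.

Outer integral (in θ): ∫_{0}^{2π} (-(1 - exp(27))exp(-36)/2) dθ = -π (1 - exp(27))exp(-36).

Therefore ∬_D (exp(-x^2 - y^2)) dA = -π (1 - exp(27))exp(-36).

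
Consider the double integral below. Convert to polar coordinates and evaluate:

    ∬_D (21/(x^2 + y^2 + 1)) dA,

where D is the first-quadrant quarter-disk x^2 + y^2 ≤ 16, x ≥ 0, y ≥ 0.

The region D is 0 ≤ r ≤ 4, 0 ≤ θ ≤ π/2 in polar coordinates, where x = r cos(θ), y = r sin(θ), and dA = r dr dθ.

Under the substitution, the integrand becomes 21/(r^2 + 1), so

    ∬_D (21/(x^2 + y^2 + 1)) dA = ∫_{0}^{π/2} ∫_{0}^{4} (21/(r^2 + 1)) · r dr dθ.

Inner integral (in r): ∫_{0}^{4} (21/(r^2 + 1)) · r dr = 21log(17)/2.

Outer integral (in θ): ∫_{0}^{π/2} (21log(17)/2) dθ = 21π log(17)/4.

Therefore ∬_D (21/(x^2 + y^2 + 1)) dA = 21π log(17)/4.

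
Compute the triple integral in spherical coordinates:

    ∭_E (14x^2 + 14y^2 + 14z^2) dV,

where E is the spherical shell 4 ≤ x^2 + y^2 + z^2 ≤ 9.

In spherical coordinates, x = ρ sin(φ) cos(θ), y = ρ sin(φ) sin(θ), z = ρ cos(φ), and dV = ρ^2 sin(φ) dρ dφ dθ.

The integrand becomes 14ρ^2, so

    ∭_E (14x^2 + 14y^2 + 14z^2) dV = ∫_{0}^{2π} ∫_{0}^{π} ∫_{2}^{3} (14ρ^2) · ρ^2 sin(φ) dρ dφ dθ.

Inner (ρ): 2954sin(φ)/5.
Middle (φ): 5908/5.
Outer (θ): 11816π/5.

Therefore the triple integral equals 11816π/5.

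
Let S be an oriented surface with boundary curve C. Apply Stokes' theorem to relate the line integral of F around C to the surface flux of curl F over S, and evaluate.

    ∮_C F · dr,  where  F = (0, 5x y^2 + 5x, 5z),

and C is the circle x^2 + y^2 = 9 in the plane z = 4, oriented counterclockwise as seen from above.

Let S be the flat disk x^2 + y^2 ≤ 9 in the plane z = 4, with upward unit normal n̂ = ẑ. By Stokes' theorem,

    ∮_C F · dr = ∬_S (∇ × F) · n̂ dS = ∬_D (curl F)_z dA,

where D is the disk x^2 + y^2 ≤ 9.

Compute the curl of F = (0, 5x y^2 + 5x, 5z):
    (∇ × F)_x = ∂F_z/∂y - ∂F_y/∂z = 0,
    (∇ × F)_y = ∂F_x/∂z - ∂F_z/∂x = 0,
    (∇ × F)_z = ∂F_y/∂x - ∂F_x/∂y = 5y^2 + 5.

On z = 4, (curl F)_z = 5y^2 + 5.

Convert to polar (x = r cos θ, y = r sin θ, dA = r dr dθ); the integrand becomes 5r^2sin(θ)^2 + 5, so

    ∬_D (curl F)_z dA = ∫_0^{2π} ∫_0^{3} (5r^2sin(θ)^2 + 5) · r dr dθ.

Inner (r from 0 to 3): 405sin(θ)^2/4 + 45/2.
Outer (θ from 0 to 2π): 585π/4.

Therefore ∮_C F · dr = 585π/4.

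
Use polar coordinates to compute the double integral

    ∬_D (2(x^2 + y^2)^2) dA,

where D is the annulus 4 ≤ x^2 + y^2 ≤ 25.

The region D is 2 ≤ r ≤ 5, 0 ≤ θ ≤ 2π in polar coordinates, where x = r cos(θ), y = r sin(θ), and dA = r dr dθ.

Under the substitution, the integrand becomes 2r^4, so

    ∬_D (2(x^2 + y^2)^2) dA = ∫_{0}^{2π} ∫_{2}^{5} (2r^4) · r dr dθ.

Inner integral (in r): ∫_{2}^{5} (2r^4) · r dr = 5187.

Outer integral (in θ): ∫_{0}^{2π} (5187) dθ = 10374π.

Therefore ∬_D (2(x^2 + y^2)^2) dA = 10374π.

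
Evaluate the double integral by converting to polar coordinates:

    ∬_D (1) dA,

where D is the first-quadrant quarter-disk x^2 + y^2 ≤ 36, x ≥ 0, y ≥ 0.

The region D is 0 ≤ r ≤ 6, 0 ≤ θ ≤ π/2 in polar coordinates, where x = r cos(θ), y = r sin(θ), and dA = r dr dθ.

Under the substitution, the integrand becomes 1, so

    ∬_D (1) dA = ∫_{0}^{π/2} ∫_{0}^{6} (1) · r dr dθ.

Inner integral (in r): ∫_{0}^{6} (1) · r dr = 18.

Outer integral (in θ): ∫_{0}^{π/2} (18) dθ = 9π.

Therefore ∬_D (1) dA = 9π.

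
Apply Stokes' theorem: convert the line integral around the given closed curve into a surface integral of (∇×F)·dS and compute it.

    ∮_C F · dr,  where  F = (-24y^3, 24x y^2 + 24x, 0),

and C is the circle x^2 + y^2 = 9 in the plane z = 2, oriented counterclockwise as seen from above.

Let S be the flat disk x^2 + y^2 ≤ 9 in the plane z = 2, with upward unit normal n̂ = ẑ. By Stokes' theorem,

    ∮_C F · dr = ∬_S (∇ × F) · n̂ dS = ∬_D (curl F)_z dA,

where D is the disk x^2 + y^2 ≤ 9.

Compute the curl of F = (-24y^3, 24x y^2 + 24x, 0):
    (∇ × F)_x = ∂F_z/∂y - ∂F_y/∂z = 0,
    (∇ × F)_y = ∂F_x/∂z - ∂F_z/∂x = 0,
    (∇ × F)_z = ∂F_y/∂x - ∂F_x/∂y = 96y^2 + 24.

On z = 2, (curl F)_z = 96y^2 + 24.

Convert to polar (x = r cos θ, y = r sin θ, dA = r dr dθ); the integrand becomes 96r^2sin(θ)^2 + 24, so

    ∬_D (curl F)_z dA = ∫_0^{2π} ∫_0^{3} (96r^2sin(θ)^2 + 24) · r dr dθ.

Inner (r from 0 to 3): 1944sin(θ)^2 + 108.
Outer (θ from 0 to 2π): 2160π.

Therefore ∮_C F · dr = 2160π.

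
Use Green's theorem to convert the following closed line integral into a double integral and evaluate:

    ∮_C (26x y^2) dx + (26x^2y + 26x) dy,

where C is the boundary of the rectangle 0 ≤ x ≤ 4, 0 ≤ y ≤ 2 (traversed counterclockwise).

Green's theorem converts the closed line integral into a double integral over the enclosed region D:

    ∮_C P dx + Q dy = ∬_D (∂Q/∂x - ∂P/∂y) dA.

Here P = 26x y^2, Q = 26x^2y + 26x, so

    ∂Q/∂x = 52x y + 26,    ∂P/∂y = 52x y,
    ∂Q/∂x - ∂P/∂y = 26.

D is the region 0 ≤ x ≤ 4, 0 ≤ y ≤ 2. Evaluating the double integral:

    ∬_D (26) dA = ∫_0^{4} ∫_0^{2} (26) dy dx.

Inner (y from 0 to 2): 52.
Outer (x from 0 to 4): 208.

Therefore ∮_C P dx + Q dy = 208.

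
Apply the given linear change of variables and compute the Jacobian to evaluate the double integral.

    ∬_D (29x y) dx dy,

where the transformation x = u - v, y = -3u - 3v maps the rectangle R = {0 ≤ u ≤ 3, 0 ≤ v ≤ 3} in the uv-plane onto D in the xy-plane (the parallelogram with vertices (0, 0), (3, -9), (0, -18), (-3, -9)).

Compute the Jacobian determinant of (x, y) with respect to (u, v):

    ∂(x,y)/∂(u,v) = | 1  -1 | = (1)(-3) - (-1)(-3) = -6.
                   | -3  -3 |

Its absolute value is |J| = 6 (the area scaling factor).

Substituting x = u - v, y = -3u - 3v into the integrand,

    29x y → -87u^2 + 87v^2,

so the integral becomes

    ∬_R (-87u^2 + 87v^2) · |J| du dv = ∫_0^3 ∫_0^3 (-522u^2 + 522v^2) dv du.

Inner (v): 4698 - 1566u^2.
Outer (u): 0.

Therefore ∬_D (29x y) dx dy = 0.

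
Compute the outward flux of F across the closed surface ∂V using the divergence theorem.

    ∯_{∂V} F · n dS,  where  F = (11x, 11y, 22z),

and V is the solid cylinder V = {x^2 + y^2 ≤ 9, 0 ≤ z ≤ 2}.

By the divergence theorem,

    ∯_{∂V} F · n dS = ∭_V (∇ · F) dV.

Compute the divergence:
    ∇ · F = ∂F_x/∂x + ∂F_y/∂y + ∂F_z/∂z = 11 + 11 + 22 = 44.

In cylindrical coordinates, x = r cos(θ), y = r sin(θ), z = z, dV = r dr dθ dz, with 0 ≤ r ≤ 3, 0 ≤ θ ≤ 2π, 0 ≤ z ≤ 2.

The integrand, after substitution and multiplying by the volume element, becomes (44) · r, so

    ∭_V (∇·F) dV = ∫_0^{2π} ∫_0^{3} ∫_0^{2} (44) · r dz dr dθ.

Inner (z from 0 to 2): 88r.
Middle (r from 0 to 3): 396.
Outer (θ from 0 to 2π): 792π.

Therefore ∯_{∂V} F · n dS = 792π.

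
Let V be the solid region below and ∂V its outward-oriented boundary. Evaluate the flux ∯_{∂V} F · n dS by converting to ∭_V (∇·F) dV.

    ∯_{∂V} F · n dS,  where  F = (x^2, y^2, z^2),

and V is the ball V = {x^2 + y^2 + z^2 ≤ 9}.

By the divergence theorem,

    ∯_{∂V} F · n dS = ∭_V (∇ · F) dV.

Compute the divergence:
    ∇ · F = ∂F_x/∂x + ∂F_y/∂y + ∂F_z/∂z = 2x + 2y + 2z.

In spherical coordinates, x = ρ sin(φ) cos(θ), y = ρ sin(φ) sin(θ), z = ρ cos(φ), dV = ρ^2 sin(φ) dρ dφ dθ, with 0 ≤ ρ ≤ 3, 0 ≤ φ ≤ π, 0 ≤ θ ≤ 2π.

The integrand, after substitution and multiplying by the volume element, becomes (2ρ (sqrt(2)sin(φ)sin(θ + π/4) + cos(φ))) · ρ^2 sin(φ), so

    ∭_V (∇·F) dV = ∫_0^{2π} ∫_0^{π} ∫_0^{3} (2ρ (sqrt(2)sin(φ)sin(θ + π/4) + cos(φ))) · ρ^2 sin(φ) dρ dφ dθ.

Inner (ρ from 0 to 3): 81(sqrt(2)sin(φ)sin(θ + π/4) + cos(φ))sin(φ)/2.
Middle (φ from 0 to π): 81sqrt(2)π sin(θ + π/4)/4.
Outer (θ from 0 to 2π): 0.

Therefore ∯_{∂V} F · n dS = 0.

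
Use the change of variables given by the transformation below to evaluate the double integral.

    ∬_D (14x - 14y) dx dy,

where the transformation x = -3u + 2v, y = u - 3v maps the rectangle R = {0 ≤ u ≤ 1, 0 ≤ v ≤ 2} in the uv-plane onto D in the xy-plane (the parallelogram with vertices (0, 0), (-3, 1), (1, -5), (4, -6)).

Compute the Jacobian determinant of (x, y) with respect to (u, v):

    ∂(x,y)/∂(u,v) = | -3  2 | = (-3)(-3) - (2)(1) = 7.
                   | 1  -3 |

Its absolute value is |J| = 7 (the area scaling factor).

Substituting x = -3u + 2v, y = u - 3v into the integrand,

    14x - 14y → -56u + 70v,

so the integral becomes

    ∬_R (-56u + 70v) · |J| du dv = ∫_0^1 ∫_0^2 (-392u + 490v) dv du.

Inner (v): 980 - 784u.
Outer (u): 588.

Therefore ∬_D (14x - 14y) dx dy = 588.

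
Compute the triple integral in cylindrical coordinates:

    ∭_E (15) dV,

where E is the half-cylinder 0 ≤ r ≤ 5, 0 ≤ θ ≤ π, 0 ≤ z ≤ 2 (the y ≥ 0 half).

In cylindrical coordinates, x = r cos(θ), y = r sin(θ), z = z, and dV = r dr dθ dz.

The integrand becomes 15, so

    ∭_E (15) dV = ∫_{0}^{π} ∫_{0}^{5} ∫_{0}^{2} (15) · r dz dr dθ.

Inner (z): 30r.
Middle (r from 0 to 5): 375.
Outer (θ): 375π.

Therefore the triple integral equals 375π.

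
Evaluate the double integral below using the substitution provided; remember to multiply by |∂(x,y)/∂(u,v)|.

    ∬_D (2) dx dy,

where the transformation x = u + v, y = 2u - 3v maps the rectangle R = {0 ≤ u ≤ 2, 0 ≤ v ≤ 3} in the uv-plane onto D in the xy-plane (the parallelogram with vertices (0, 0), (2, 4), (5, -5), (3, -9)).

Compute the Jacobian determinant of (x, y) with respect to (u, v):

    ∂(x,y)/∂(u,v) = | 1  1 | = (1)(-3) - (1)(2) = -5.
                   | 2  -3 |

Its absolute value is |J| = 5 (the area scaling factor).

Substituting x = u + v, y = 2u - 3v into the integrand,

    2 → 2,

so the integral becomes

    ∬_R (2) · |J| du dv = ∫_0^2 ∫_0^3 (10) dv du.

Inner (v): 30.
Outer (u): 60.

Therefore ∬_D (2) dx dy = 60.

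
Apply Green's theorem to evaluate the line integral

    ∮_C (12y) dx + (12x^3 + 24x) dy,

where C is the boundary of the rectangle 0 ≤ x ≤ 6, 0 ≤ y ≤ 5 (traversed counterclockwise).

Green's theorem converts the closed line integral into a double integral over the enclosed region D:

    ∮_C P dx + Q dy = ∬_D (∂Q/∂x - ∂P/∂y) dA.

Here P = 12y, Q = 12x^3 + 24x, so

    ∂Q/∂x = 36x^2 + 24,    ∂P/∂y = 12,
    ∂Q/∂x - ∂P/∂y = 36x^2 + 12.

D is the region 0 ≤ x ≤ 6, 0 ≤ y ≤ 5. Evaluating the double integral:

    ∬_D (36x^2 + 12) dA = ∫_0^{6} ∫_0^{5} (36x^2 + 12) dy dx.

Inner (y from 0 to 5): 180x^2 + 60.
Outer (x from 0 to 6): 13320.

Therefore ∮_C P dx + Q dy = 13320.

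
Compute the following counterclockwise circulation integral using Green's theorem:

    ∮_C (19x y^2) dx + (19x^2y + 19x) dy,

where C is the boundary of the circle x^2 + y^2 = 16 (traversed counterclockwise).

Green's theorem converts the closed line integral into a double integral over the enclosed region D:

    ∮_C P dx + Q dy = ∬_D (∂Q/∂x - ∂P/∂y) dA.

Here P = 19x y^2, Q = 19x^2y + 19x, so

    ∂Q/∂x = 38x y + 19,    ∂P/∂y = 38x y,
    ∂Q/∂x - ∂P/∂y = 19.

D is the region x^2 + y^2 ≤ 16. Evaluating the double integral:

In polar coordinates (x = r cos θ, y = r sin θ, dA = r dr dθ) the integrand becomes 19, so

    ∬_D (19) dA = ∫_0^{2π} ∫_0^{4} (19) · r dr dθ.

Inner (r from 0 to 4): 152.
Outer (θ from 0 to 2π): 304π.

Therefore ∮_C P dx + Q dy = 304π.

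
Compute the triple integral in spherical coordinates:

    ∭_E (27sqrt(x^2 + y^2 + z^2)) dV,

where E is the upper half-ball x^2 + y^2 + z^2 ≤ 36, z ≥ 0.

In spherical coordinates, x = ρ sin(φ) cos(θ), y = ρ sin(φ) sin(θ), z = ρ cos(φ), and dV = ρ^2 sin(φ) dρ dφ dθ.

The integrand becomes 27ρ, so

    ∭_E (27sqrt(x^2 + y^2 + z^2)) dV = ∫_{0}^{2π} ∫_{0}^{π/2} ∫_{0}^{6} (27ρ) · ρ^2 sin(φ) dρ dφ dθ.

Inner (ρ): 8748sin(φ).
Middle (φ): 8748.
Outer (θ): 17496π.

Therefore the triple integral equals 17496π.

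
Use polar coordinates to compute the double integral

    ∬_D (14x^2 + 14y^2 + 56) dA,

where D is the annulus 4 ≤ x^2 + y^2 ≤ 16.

The region D is 2 ≤ r ≤ 4, 0 ≤ θ ≤ 2π in polar coordinates, where x = r cos(θ), y = r sin(θ), and dA = r dr dθ.

Under the substitution, the integrand becomes 14r^2 + 56, so

    ∬_D (14x^2 + 14y^2 + 56) dA = ∫_{0}^{2π} ∫_{2}^{4} (14r^2 + 56) · r dr dθ.

Inner integral (in r): ∫_{2}^{4} (14r^2 + 56) · r dr = 1176.

Outer integral (in θ): ∫_{0}^{2π} (1176) dθ = 2352π.

Therefore ∬_D (14x^2 + 14y^2 + 56) dA = 2352π.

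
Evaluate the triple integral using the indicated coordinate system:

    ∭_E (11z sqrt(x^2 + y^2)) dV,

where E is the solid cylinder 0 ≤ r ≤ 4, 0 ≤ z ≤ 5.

In cylindrical coordinates, x = r cos(θ), y = r sin(θ), z = z, and dV = r dr dθ dz.

The integrand becomes 11r z, so

    ∭_E (11z sqrt(x^2 + y^2)) dV = ∫_{0}^{2π} ∫_{0}^{4} ∫_{0}^{5} (11r z) · r dz dr dθ.

Inner (z): 275r^2/2.
Middle (r from 0 to 4): 8800/3.
Outer (θ): 17600π/3.

Therefore the triple integral equals 17600π/3.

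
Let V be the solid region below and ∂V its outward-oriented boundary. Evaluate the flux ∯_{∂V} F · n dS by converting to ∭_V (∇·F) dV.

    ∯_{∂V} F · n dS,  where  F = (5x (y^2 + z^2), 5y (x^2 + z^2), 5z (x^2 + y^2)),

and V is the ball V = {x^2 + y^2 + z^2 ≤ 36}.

By the divergence theorem,

    ∯_{∂V} F · n dS = ∭_V (∇ · F) dV.

Compute the divergence:
    ∇ · F = ∂F_x/∂x + ∂F_y/∂y + ∂F_z/∂z = 5y^2 + 5z^2 + 5x^2 + 5z^2 + 5x^2 + 5y^2 = 10x^2 + 10y^2 + 10z^2.

In spherical coordinates, x = ρ sin(φ) cos(θ), y = ρ sin(φ) sin(θ), z = ρ cos(φ), dV = ρ^2 sin(φ) dρ dφ dθ, with 0 ≤ ρ ≤ 6, 0 ≤ φ ≤ π, 0 ≤ θ ≤ 2π.

The integrand, after substitution and multiplying by the volume element, becomes (10ρ^2) · ρ^2 sin(φ), so

    ∭_V (∇·F) dV = ∫_0^{2π} ∫_0^{π} ∫_0^{6} (10ρ^2) · ρ^2 sin(φ) dρ dφ dθ.

Inner (ρ from 0 to 6): 15552sin(φ).
Middle (φ from 0 to π): 31104.
Outer (θ from 0 to 2π): 62208π.

Therefore ∯_{∂V} F · n dS = 62208π.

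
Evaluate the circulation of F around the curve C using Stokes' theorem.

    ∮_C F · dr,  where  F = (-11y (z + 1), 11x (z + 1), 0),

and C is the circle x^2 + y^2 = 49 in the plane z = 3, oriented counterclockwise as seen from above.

Let S be the flat disk x^2 + y^2 ≤ 49 in the plane z = 3, with upward unit normal n̂ = ẑ. By Stokes' theorem,

    ∮_C F · dr = ∬_S (∇ × F) · n̂ dS = ∬_D (curl F)_z dA,

where D is the disk x^2 + y^2 ≤ 49.

Compute the curl of F = (-11y (z + 1), 11x (z + 1), 0):
    (∇ × F)_x = ∂F_z/∂y - ∂F_y/∂z = -11x,
    (∇ × F)_y = ∂F_x/∂z - ∂F_z/∂x = -11y,
    (∇ × F)_z = ∂F_y/∂x - ∂F_x/∂y = 22z + 22.

On z = 3, (curl F)_z = 88.

Convert to polar (x = r cos θ, y = r sin θ, dA = r dr dθ); the integrand becomes 88, so

    ∬_D (curl F)_z dA = ∫_0^{2π} ∫_0^{7} (88) · r dr dθ.

Inner (r from 0 to 7): 2156.
Outer (θ from 0 to 2π): 4312π.

Therefore ∮_C F · dr = 4312π.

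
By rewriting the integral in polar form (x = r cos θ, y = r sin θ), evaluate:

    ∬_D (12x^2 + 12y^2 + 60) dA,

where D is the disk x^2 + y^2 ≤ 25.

The region D is 0 ≤ r ≤ 5, 0 ≤ θ ≤ 2π in polar coordinates, where x = r cos(θ), y = r sin(θ), and dA = r dr dθ.

Under the substitution, the integrand becomes 12r^2 + 60, so

    ∬_D (12x^2 + 12y^2 + 60) dA = ∫_{0}^{2π} ∫_{0}^{5} (12r^2 + 60) · r dr dθ.

Inner integral (in r): ∫_{0}^{5} (12r^2 + 60) · r dr = 2625.

Outer integral (in θ): ∫_{0}^{2π} (2625) dθ = 5250π.

Therefore ∬_D (12x^2 + 12y^2 + 60) dA = 5250π.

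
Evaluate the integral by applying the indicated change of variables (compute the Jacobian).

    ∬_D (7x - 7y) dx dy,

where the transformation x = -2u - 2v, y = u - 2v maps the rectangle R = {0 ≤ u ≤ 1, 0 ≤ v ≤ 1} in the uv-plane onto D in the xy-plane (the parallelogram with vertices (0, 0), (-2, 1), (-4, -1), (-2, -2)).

Compute the Jacobian determinant of (x, y) with respect to (u, v):

    ∂(x,y)/∂(u,v) = | -2  -2 | = (-2)(-2) - (-2)(1) = 6.
                   | 1  -2 |

Its absolute value is |J| = 6 (the area scaling factor).

Substituting x = -2u - 2v, y = u - 2v into the integrand,

    7x - 7y → -21u,

so the integral becomes

    ∬_R (-21u) · |J| du dv = ∫_0^1 ∫_0^1 (-126u) dv du.

Inner (v): -126u.
Outer (u): -63.

Therefore ∬_D (7x - 7y) dx dy = -63.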